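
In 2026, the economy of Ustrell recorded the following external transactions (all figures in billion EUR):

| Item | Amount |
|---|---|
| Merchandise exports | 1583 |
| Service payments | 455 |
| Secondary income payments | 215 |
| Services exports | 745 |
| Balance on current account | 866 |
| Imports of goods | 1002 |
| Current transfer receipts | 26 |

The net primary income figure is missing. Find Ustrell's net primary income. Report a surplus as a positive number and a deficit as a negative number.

184

Current account = goods balance + services balance + net primary income + net secondary income
Sum of the known components = 682
Net primary income = CA - (known components) = 866 - 682 = 184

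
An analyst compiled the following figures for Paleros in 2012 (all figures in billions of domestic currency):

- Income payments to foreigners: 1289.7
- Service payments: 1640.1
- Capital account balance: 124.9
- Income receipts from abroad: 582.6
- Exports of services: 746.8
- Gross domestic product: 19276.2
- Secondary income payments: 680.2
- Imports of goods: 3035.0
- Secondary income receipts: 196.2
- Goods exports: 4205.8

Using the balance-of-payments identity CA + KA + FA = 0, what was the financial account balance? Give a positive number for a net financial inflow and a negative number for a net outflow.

Goods balance = 4205.8 - 3035.0 = 1170.8
Services balance = 746.8 - 1640.1 = -893.3
Trade balance (goods + services) = 1170.8 + (-893.3) = 277.5
Net primary income = 582.6 - 1289.7 = -707.1
Net secondary income = 196.2 - 680.2 = -484.0
Current account = 277.5 + (-707.1) + (-484.0) = -913.6
Financial account = -(-913.6 + 124.9) = 788.7

788.7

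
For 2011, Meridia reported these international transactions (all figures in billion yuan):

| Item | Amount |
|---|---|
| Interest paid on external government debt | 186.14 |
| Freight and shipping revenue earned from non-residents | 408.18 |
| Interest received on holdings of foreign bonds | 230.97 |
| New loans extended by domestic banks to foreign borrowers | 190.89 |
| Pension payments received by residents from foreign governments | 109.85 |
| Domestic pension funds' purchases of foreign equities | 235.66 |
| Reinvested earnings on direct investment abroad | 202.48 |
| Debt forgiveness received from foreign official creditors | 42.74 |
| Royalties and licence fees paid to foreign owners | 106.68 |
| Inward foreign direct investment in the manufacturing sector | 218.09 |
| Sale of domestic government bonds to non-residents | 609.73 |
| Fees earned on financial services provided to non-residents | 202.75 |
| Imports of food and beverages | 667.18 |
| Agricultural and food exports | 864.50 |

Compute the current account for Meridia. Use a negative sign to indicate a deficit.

Goods: 864.50 - 667.18 = 197.32
Services: -106.68 + 202.75 + 408.18 = 504.25
Primary income: 202.48 + 230.97 - 186.14 = 247.31
Secondary income: 109.85
Current account = 197.32 + 504.25 + 247.31 + 109.85 = 1058.73
(Excluded from the current account — financial account: new loans extended by domestic banks to foreign borrowers 190.89, domestic pension funds' purchases of foreign equities 235.66, inward foreign direct investment in the manufacturing sector 218.09, sale of domestic government bonds to non-residents 609.73; capital account: debt forgiveness received from foreign official creditors 42.74.)

1058.73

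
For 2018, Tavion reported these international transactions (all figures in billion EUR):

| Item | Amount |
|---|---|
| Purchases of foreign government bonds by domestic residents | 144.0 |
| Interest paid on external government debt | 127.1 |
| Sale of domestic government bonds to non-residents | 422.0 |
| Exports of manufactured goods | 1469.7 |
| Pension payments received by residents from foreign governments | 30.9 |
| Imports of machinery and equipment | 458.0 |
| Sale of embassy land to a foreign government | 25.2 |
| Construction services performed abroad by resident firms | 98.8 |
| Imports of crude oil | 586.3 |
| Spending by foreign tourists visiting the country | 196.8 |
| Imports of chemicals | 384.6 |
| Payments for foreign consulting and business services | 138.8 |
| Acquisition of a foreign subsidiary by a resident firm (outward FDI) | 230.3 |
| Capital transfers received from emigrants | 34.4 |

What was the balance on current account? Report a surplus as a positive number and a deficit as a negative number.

Goods: -586.3 - 384.6 + 1469.7 - 458.0 = 40.8
Services: 98.8 + 196.8 - 138.8 = 156.8
Primary income: -127.1
Secondary income: 30.9
Current account = 40.8 + 156.8 + (-127.1) + 30.9 = 101.4
(Excluded from the current account — financial account: purchases of foreign government bonds by domestic residents 144.0, sale of domestic government bonds to non-residents 422.0, acquisition of a foreign subsidiary by a resident firm (outward FDI) 230.3; capital account: sale of embassy land to a foreign government 25.2, capital transfers received from emigrants 34.4.)

101.4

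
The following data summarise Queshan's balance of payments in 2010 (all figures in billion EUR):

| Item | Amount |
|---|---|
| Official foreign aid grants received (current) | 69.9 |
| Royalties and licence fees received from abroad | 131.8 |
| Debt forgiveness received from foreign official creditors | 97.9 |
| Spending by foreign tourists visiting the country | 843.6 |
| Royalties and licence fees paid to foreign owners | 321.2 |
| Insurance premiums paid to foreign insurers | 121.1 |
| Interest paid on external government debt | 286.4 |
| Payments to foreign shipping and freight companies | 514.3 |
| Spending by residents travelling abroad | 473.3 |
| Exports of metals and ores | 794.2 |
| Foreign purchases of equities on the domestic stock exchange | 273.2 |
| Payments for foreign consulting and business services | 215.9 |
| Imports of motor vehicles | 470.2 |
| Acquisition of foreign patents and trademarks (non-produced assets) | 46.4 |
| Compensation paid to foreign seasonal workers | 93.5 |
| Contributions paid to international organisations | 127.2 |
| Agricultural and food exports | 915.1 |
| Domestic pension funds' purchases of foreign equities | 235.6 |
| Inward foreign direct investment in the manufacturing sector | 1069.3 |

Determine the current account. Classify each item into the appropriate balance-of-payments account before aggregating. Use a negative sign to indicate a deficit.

131.5

Goods: 915.1 + 794.2 - 470.2 = 1239.1
Services: -121.1 - 514.3 - 321.2 + 131.8 + 843.6 - 473.3 - 215.9 = -670.4
Primary income: -286.4 - 93.5 = -379.9
Secondary income: -127.2 + 69.9 = -57.3
Current account = 1239.1 + (-670.4) + (-379.9) + (-57.3) = 131.5
(Excluded from the current account — capital account: debt forgiveness received from foreign official creditors 97.9, acquisition of foreign patents and trademarks (non-produced assets) 46.4; financial account: foreign purchases of equities on the domestic stock exchange 273.2, domestic pension funds' purchases of foreign equities 235.6, inward foreign direct investment in the manufacturing sector 1069.3.)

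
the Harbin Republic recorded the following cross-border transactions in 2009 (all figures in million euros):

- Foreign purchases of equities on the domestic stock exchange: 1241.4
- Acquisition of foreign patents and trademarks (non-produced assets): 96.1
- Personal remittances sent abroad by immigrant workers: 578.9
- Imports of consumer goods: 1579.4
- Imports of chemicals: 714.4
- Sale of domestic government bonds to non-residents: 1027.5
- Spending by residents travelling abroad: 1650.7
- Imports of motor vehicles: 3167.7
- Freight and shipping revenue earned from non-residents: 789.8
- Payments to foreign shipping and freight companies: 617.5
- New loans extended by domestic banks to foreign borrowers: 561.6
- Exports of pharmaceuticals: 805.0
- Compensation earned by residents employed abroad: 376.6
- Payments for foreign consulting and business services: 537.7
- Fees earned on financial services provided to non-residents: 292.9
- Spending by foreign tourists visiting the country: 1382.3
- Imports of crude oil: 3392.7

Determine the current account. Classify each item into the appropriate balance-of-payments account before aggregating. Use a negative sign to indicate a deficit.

Goods: -714.4 - 1579.4 - 3167.7 - 3392.7 + 805.0 = -8049.2
Services: -1650.7 + 1382.3 - 537.7 - 617.5 + 292.9 + 789.8 = -340.9
Primary income: 376.6
Secondary income: -578.9
Current account = (-8049.2) + (-340.9) + 376.6 + (-578.9) = -8592.4
(Excluded from the current account — financial account: foreign purchases of equities on the domestic stock exchange 1241.4, sale of domestic government bonds to non-residents 1027.5, new loans extended by domestic banks to foreign borrowers 561.6; capital account: acquisition of foreign patents and trademarks (non-produced assets) 96.1.)

-8592.4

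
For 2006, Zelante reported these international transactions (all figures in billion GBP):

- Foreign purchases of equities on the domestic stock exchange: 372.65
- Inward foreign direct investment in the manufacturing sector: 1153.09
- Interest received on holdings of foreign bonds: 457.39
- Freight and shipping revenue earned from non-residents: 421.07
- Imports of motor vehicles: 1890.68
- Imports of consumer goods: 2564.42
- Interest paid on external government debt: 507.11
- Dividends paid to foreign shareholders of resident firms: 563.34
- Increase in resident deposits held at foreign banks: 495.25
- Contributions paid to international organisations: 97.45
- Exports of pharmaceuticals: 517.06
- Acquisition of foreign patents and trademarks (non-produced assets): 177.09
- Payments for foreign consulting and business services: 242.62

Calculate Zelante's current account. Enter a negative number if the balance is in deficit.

-4470.10

Goods: -1890.68 - 2564.42 + 517.06 = -3938.04
Services: -242.62 + 421.07 = 178.45
Primary income: -563.34 - 507.11 + 457.39 = -613.06
Secondary income: -97.45
Current account = (-3938.04) + 178.45 + (-613.06) + (-97.45) = -4470.10
(Excluded from the current account — financial account: foreign purchases of equities on the domestic stock exchange 372.65, inward foreign direct investment in the manufacturing sector 1153.09, increase in resident deposits held at foreign banks 495.25; capital account: acquisition of foreign patents and trademarks (non-produced assets) 177.09.)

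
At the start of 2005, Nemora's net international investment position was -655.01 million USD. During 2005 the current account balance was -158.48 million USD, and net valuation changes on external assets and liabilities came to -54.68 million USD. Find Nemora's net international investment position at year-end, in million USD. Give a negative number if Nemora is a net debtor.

Change in NIIP = current account + net valuation change = -158.48 + (-54.68) = -213.16
End-of-year NIIP = -655.01 + (-213.16) = -868.17

-868.17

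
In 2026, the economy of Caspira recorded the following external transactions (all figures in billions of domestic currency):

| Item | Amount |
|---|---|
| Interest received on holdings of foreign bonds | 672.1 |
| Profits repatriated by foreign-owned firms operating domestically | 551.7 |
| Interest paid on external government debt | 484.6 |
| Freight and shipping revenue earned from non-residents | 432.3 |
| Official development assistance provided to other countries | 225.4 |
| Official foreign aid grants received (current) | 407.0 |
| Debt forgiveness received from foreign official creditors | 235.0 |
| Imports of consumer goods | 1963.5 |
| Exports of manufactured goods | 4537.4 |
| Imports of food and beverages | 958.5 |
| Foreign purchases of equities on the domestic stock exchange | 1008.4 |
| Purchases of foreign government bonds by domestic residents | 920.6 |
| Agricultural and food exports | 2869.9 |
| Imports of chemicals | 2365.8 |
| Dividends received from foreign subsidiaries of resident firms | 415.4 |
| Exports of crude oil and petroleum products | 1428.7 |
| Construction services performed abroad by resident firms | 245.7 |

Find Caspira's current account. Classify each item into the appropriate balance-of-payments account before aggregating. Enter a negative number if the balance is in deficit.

Goods: -1963.5 - 958.5 - 2365.8 + 1428.7 + 2869.9 + 4537.4 = 3548.2
Services: 432.3 + 245.7 = 678.0
Primary income: 672.1 - 551.7 + 415.4 - 484.6 = 51.2
Secondary income: -225.4 + 407.0 = 181.6
Current account = 3548.2 + 678.0 + 51.2 + 181.6 = 4459.0
(Excluded from the current account — capital account: debt forgiveness received from foreign official creditors 235.0; financial account: foreign purchases of equities on the domestic stock exchange 1008.4, purchases of foreign government bonds by domestic residents 920.6.)

4459.0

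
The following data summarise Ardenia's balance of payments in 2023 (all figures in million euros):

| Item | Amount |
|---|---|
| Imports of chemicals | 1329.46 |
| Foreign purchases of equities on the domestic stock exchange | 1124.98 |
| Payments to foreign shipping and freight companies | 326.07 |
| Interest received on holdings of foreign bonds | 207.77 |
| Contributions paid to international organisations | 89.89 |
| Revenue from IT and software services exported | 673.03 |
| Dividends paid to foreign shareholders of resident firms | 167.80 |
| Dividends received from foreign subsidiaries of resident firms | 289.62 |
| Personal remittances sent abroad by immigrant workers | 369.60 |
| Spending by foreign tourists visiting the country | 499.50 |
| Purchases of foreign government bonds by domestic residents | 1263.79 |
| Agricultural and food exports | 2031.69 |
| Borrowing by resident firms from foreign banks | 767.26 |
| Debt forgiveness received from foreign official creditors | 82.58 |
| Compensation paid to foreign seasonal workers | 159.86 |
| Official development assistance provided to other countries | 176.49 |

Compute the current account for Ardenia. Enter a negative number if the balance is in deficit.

1082.44

Goods: -1329.46 + 2031.69 = 702.23
Services: 499.50 + 673.03 - 326.07 = 846.46
Primary income: 289.62 - 159.86 + 207.77 - 167.80 = 169.73
Secondary income: -369.60 - 176.49 - 89.89 = -635.98
Current account = 702.23 + 846.46 + 169.73 + (-635.98) = 1082.44
(Excluded from the current account — financial account: foreign purchases of equities on the domestic stock exchange 1124.98, purchases of foreign government bonds by domestic residents 1263.79, borrowing by resident firms from foreign banks 767.26; capital account: debt forgiveness received from foreign official creditors 82.58.)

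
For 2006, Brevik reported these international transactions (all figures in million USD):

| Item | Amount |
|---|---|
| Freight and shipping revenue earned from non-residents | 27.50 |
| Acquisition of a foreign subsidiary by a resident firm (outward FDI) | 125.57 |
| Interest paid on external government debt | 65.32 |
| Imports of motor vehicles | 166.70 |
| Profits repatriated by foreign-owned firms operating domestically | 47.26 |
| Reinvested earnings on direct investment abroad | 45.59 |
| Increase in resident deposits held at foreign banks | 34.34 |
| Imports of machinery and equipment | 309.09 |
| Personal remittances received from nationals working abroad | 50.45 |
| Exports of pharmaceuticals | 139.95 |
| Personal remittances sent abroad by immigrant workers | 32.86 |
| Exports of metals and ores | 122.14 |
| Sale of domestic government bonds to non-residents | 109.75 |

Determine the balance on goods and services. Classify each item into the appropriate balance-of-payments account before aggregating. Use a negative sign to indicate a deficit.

-186.20

Goods: 139.95 - 309.09 + 122.14 - 166.70 = -213.70
Services: 27.50
Trade balance = -213.70 + 27.50 = -186.20
(Excluded from the trade balance — financial account: acquisition of a foreign subsidiary by a resident firm (outward FDI) 125.57, increase in resident deposits held at foreign banks 34.34, sale of domestic government bonds to non-residents 109.75; primary income: interest paid on external government debt 65.32, profits repatriated by foreign-owned firms operating domestically 47.26, reinvested earnings on direct investment abroad 45.59; secondary income: personal remittances received from nationals working abroad 50.45, personal remittances sent abroad by immigrant workers 32.86.)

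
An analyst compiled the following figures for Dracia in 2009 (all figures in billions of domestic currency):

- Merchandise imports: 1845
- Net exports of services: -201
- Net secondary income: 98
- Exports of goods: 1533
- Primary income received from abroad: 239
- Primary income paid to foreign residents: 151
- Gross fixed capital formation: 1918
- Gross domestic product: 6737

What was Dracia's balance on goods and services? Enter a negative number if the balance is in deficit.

-513

Goods balance = 1533 - 1845 = -312
Services balance = -201
Trade balance (goods + services) = -312 + (-201) = -513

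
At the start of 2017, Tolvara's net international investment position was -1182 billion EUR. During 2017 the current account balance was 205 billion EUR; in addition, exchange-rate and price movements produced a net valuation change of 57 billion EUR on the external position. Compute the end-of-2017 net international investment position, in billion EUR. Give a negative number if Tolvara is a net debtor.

Change in NIIP = current account + net valuation change = 205 + 57 = 262
End-of-year NIIP = -1182 + 262 = -920

-920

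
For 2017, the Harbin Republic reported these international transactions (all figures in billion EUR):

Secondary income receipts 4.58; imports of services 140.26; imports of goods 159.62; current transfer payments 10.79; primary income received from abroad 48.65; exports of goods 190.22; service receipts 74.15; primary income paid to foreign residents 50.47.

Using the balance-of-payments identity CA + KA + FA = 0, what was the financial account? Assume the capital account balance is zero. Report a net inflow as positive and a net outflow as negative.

Goods balance = 190.22 - 159.62 = 30.60
Services balance = 74.15 - 140.26 = -66.11
Trade balance (goods + services) = 30.60 + (-66.11) = -35.51
Net primary income = 48.65 - 50.47 = -1.82
Net secondary income = 4.58 - 10.79 = -6.21
Current account = -35.51 + (-1.82) + (-6.21) = -43.54
Financial account = -(-43.54) = 43.54

43.54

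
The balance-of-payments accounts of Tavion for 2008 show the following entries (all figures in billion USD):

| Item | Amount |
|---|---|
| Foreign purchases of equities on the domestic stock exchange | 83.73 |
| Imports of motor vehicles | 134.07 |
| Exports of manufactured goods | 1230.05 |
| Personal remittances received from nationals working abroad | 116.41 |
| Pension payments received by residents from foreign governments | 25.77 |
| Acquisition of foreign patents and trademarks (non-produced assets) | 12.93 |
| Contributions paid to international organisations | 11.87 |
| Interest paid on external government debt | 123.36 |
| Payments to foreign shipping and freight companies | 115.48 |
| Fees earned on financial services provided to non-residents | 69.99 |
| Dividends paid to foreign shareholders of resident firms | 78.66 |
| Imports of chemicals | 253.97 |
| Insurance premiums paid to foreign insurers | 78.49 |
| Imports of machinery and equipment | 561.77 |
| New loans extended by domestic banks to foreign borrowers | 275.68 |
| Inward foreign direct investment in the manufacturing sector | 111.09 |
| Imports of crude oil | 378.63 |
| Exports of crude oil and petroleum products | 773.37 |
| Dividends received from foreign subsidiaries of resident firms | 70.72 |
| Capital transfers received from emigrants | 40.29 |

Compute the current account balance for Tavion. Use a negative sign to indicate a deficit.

550.01

Goods: -378.63 - 253.97 - 134.07 + 773.37 + 1230.05 - 561.77 = 674.98
Services: -78.49 + 69.99 - 115.48 = -123.98
Primary income: -78.66 + 70.72 - 123.36 = -131.30
Secondary income: 116.41 + 25.77 - 11.87 = 130.31
Current account = 674.98 + (-123.98) + (-131.30) + 130.31 = 550.01
(Excluded from the current account — financial account: foreign purchases of equities on the domestic stock exchange 83.73, new loans extended by domestic banks to foreign borrowers 275.68, inward foreign direct investment in the manufacturing sector 111.09; capital account: acquisition of foreign patents and trademarks (non-produced assets) 12.93, capital transfers received from emigrants 40.29.)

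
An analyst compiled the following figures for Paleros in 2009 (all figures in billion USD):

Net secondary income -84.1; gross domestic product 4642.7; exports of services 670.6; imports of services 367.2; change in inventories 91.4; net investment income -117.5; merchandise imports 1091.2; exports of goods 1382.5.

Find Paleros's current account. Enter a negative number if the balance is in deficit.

393.1

Goods balance = 1382.5 - 1091.2 = 291.3
Services balance = 670.6 - 367.2 = 303.4
Trade balance (goods + services) = 291.3 + 303.4 = 594.7
Net primary income = -117.5
Net secondary income = -84.1
Current account = 594.7 + (-117.5) + (-84.1) = 393.1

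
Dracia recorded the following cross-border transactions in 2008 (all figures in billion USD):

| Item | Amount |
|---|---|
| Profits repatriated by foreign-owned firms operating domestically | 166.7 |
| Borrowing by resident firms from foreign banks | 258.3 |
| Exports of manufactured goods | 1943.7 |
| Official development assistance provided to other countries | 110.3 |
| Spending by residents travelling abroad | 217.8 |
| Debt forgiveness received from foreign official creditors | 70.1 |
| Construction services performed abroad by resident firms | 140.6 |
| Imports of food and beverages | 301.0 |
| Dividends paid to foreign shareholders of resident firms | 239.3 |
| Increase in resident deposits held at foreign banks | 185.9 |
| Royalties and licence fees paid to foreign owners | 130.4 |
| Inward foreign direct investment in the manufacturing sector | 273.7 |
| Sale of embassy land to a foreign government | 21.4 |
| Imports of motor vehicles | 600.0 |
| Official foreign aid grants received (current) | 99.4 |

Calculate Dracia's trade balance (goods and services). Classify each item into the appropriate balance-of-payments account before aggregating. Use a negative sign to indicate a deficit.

Goods: 1943.7 - 600.0 - 301.0 = 1042.7
Services: -217.8 + 140.6 - 130.4 = -207.6
Trade balance = 1042.7 + (-207.6) = 835.1
(Excluded from the trade balance — primary income: profits repatriated by foreign-owned firms operating domestically 166.7, dividends paid to foreign shareholders of resident firms 239.3; financial account: borrowing by resident firms from foreign banks 258.3, increase in resident deposits held at foreign banks 185.9, inward foreign direct investment in the manufacturing sector 273.7; secondary income: official development assistance provided to other countries 110.3, official foreign aid grants received (current) 99.4; capital account: debt forgiveness received from foreign official creditors 70.1, sale of embassy land to a foreign government 21.4.)

835.1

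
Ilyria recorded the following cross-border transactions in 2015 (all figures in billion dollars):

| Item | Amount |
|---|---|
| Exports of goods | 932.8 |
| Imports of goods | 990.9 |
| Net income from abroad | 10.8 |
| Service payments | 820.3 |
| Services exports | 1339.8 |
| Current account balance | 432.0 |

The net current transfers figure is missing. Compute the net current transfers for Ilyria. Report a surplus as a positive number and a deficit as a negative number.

-40.2

Current account = goods balance + services balance + net primary income + net secondary income
Sum of the known components = 472.2
Net current transfers = CA - (known components) = 432.0 - 472.2 = -40.2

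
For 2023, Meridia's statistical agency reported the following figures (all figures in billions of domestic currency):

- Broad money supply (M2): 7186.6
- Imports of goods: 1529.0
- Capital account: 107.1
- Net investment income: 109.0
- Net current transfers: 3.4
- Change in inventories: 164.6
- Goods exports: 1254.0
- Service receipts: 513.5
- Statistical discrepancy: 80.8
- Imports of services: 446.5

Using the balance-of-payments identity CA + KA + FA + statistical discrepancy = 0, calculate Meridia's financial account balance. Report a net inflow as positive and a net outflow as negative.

Goods balance = 1254.0 - 1529.0 = -275.0
Services balance = 513.5 - 446.5 = 67.0
Trade balance (goods + services) = -275.0 + 67.0 = -208.0
Net primary income = 109.0
Net secondary income = 3.4
Current account = -208.0 + 109.0 + 3.4 = -95.6
Financial account = -(-95.6 + 107.1 + 80.8) = -92.3

-92.3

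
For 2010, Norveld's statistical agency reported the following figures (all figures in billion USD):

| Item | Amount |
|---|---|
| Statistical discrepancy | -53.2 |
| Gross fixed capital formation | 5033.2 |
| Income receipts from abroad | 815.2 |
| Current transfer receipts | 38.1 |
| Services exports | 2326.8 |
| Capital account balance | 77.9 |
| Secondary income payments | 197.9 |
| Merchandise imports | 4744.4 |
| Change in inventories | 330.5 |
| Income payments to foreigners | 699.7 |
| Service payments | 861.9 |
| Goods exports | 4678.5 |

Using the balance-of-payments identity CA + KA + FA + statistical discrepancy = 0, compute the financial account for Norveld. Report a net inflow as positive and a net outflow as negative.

Goods balance = 4678.5 - 4744.4 = -65.9
Services balance = 2326.8 - 861.9 = 1464.9
Trade balance (goods + services) = -65.9 + 1464.9 = 1399.0
Net primary income = 815.2 - 699.7 = 115.5
Net secondary income = 38.1 - 197.9 = -159.8
Current account = 1399.0 + 115.5 + (-159.8) = 1354.7
Financial account = -(1354.7 + 77.9 + (-53.2)) = -1379.4

-1379.4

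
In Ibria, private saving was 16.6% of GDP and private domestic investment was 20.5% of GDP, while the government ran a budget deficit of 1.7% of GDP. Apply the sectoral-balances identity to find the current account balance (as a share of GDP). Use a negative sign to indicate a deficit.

-5.6

By the sectoral-balances identity, CA = (S_private - I) + (T - G).
Private balance = 16.6 - 20.5 = -3.9
Government balance (T - G) = -1.7
CA = -3.9 + (-1.7) = -5.6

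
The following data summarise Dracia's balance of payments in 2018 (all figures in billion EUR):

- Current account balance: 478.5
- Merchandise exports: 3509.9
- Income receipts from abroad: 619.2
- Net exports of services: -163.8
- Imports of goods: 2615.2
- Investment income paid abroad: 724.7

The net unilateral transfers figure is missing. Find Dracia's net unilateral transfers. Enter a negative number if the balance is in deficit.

-146.9

Current account = goods balance + services balance + net primary income + net secondary income
Sum of the known components = 625.4
Net unilateral transfers = CA - (known components) = 478.5 - 625.4 = -146.9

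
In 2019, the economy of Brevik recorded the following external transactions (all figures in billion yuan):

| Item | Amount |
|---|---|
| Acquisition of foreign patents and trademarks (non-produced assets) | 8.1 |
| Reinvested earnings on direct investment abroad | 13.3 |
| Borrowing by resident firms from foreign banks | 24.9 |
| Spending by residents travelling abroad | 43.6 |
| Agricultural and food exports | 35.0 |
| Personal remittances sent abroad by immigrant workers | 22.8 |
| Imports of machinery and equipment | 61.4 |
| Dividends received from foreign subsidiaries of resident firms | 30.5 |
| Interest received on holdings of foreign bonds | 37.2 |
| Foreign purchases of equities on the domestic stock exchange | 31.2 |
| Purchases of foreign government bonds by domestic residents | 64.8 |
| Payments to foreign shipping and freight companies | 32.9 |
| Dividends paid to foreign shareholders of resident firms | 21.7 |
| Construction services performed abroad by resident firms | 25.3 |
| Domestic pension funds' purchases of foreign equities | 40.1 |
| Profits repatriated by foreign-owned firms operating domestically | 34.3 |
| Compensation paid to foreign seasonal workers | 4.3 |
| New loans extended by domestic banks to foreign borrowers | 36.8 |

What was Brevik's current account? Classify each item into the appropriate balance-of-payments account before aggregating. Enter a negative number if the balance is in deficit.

-79.7

Goods: 35.0 - 61.4 = -26.4
Services: -32.9 + 25.3 - 43.6 = -51.2
Primary income: 13.3 - 21.7 - 4.3 + 37.2 - 34.3 + 30.5 = 20.7
Secondary income: -22.8
Current account = (-26.4) + (-51.2) + 20.7 + (-22.8) = -79.7
(Excluded from the current account — capital account: acquisition of foreign patents and trademarks (non-produced assets) 8.1; financial account: borrowing by resident firms from foreign banks 24.9, foreign purchases of equities on the domestic stock exchange 31.2, purchases of foreign government bonds by domestic residents 64.8, domestic pension funds' purchases of foreign equities 40.1, new loans extended by domestic banks to foreign borrowers 36.8.)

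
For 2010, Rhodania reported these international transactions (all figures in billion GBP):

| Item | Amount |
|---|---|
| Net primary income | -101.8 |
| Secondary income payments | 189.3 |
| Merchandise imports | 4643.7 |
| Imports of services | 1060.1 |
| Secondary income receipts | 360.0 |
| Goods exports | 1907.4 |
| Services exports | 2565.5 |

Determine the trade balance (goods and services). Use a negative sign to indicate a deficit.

-1230.9

Goods balance = 1907.4 - 4643.7 = -2736.3
Services balance = 2565.5 - 1060.1 = 1505.4
Trade balance (goods + services) = -2736.3 + 1505.4 = -1230.9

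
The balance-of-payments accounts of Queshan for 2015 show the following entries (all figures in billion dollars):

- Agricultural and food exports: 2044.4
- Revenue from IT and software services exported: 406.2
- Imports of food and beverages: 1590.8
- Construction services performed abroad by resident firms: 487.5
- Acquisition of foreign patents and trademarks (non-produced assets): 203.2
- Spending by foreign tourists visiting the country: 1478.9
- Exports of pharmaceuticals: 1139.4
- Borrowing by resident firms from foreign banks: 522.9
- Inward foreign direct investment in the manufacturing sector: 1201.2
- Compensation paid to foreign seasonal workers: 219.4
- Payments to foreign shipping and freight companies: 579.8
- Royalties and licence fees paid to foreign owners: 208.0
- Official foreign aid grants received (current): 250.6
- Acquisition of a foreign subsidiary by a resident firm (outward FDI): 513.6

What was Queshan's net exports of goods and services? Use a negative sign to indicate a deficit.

3177.8

Goods: 1139.4 + 2044.4 - 1590.8 = 1593.0
Services: 1478.9 + 406.2 - 208.0 + 487.5 - 579.8 = 1584.8
Trade balance = 1593.0 + 1584.8 = 3177.8
(Excluded from the trade balance — capital account: acquisition of foreign patents and trademarks (non-produced assets) 203.2; financial account: borrowing by resident firms from foreign banks 522.9, inward foreign direct investment in the manufacturing sector 1201.2, acquisition of a foreign subsidiary by a resident firm (outward FDI) 513.6; primary income: compensation paid to foreign seasonal workers 219.4; secondary income: official foreign aid grants received (current) 250.6.)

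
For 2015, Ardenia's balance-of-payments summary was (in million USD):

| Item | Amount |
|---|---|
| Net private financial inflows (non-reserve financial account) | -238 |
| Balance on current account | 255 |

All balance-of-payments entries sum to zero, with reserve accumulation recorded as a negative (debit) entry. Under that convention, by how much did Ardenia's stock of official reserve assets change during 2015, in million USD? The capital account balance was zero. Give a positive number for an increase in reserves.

Official reserve transactions balance = -(255 + (-238)) = -17
An accumulation of reserves is recorded as a debit (negative entry), so the change in the stock of reserves is the negative of that balance.
Change in official reserves = -(-17) = 17

17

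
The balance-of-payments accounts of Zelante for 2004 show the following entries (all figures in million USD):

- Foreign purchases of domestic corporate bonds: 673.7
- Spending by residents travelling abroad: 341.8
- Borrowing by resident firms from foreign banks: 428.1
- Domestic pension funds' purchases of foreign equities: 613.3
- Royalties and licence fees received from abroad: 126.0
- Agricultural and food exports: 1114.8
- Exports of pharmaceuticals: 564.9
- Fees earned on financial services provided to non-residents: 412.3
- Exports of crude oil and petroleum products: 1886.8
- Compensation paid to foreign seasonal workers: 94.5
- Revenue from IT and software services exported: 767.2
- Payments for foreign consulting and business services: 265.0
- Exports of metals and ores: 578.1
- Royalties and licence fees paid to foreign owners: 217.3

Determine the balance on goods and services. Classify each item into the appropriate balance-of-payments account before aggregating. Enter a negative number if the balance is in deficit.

4626.0

Goods: 1114.8 + 564.9 + 1886.8 + 578.1 = 4144.6
Services: -341.8 + 126.0 - 265.0 - 217.3 + 412.3 + 767.2 = 481.4
Trade balance = 4144.6 + 481.4 = 4626.0
(Excluded from the trade balance — financial account: foreign purchases of domestic corporate bonds 673.7, borrowing by resident firms from foreign banks 428.1, domestic pension funds' purchases of foreign equities 613.3; primary income: compensation paid to foreign seasonal workers 94.5.)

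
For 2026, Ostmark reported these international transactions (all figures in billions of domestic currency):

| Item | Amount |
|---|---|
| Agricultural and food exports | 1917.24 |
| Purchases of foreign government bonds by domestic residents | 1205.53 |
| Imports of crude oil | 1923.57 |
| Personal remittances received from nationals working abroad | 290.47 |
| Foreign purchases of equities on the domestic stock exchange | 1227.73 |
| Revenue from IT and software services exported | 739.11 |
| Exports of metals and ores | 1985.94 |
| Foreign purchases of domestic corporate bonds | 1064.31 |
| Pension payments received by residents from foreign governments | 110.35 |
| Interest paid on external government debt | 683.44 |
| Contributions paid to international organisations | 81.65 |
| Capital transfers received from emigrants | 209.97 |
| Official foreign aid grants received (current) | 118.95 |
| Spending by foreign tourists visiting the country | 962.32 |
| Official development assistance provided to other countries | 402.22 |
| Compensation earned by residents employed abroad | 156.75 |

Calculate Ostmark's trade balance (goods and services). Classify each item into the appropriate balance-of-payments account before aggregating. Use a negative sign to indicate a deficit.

3681.04

Goods: 1985.94 - 1923.57 + 1917.24 = 1979.61
Services: 962.32 + 739.11 = 1701.43
Trade balance = 1979.61 + 1701.43 = 3681.04
(Excluded from the trade balance — financial account: purchases of foreign government bonds by domestic residents 1205.53, foreign purchases of equities on the domestic stock exchange 1227.73, foreign purchases of domestic corporate bonds 1064.31; secondary income: personal remittances received from nationals working abroad 290.47, pension payments received by residents from foreign governments 110.35, contributions paid to international organisations 81.65, official foreign aid grants received (current) 118.95, official development assistance provided to other countries 402.22; primary income: interest paid on external government debt 683.44, compensation earned by residents employed abroad 156.75; capital account: capital transfers received from emigrants 209.97.)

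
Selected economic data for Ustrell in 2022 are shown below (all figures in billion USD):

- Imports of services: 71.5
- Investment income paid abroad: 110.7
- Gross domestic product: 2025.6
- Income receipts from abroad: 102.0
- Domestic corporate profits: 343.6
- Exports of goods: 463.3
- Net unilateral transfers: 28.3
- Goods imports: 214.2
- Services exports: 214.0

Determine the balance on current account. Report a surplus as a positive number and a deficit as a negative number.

Goods balance = 463.3 - 214.2 = 249.1
Services balance = 214.0 - 71.5 = 142.5
Trade balance (goods + services) = 249.1 + 142.5 = 391.6
Net primary income = 102.0 - 110.7 = -8.7
Net secondary income = 28.3
Current account = 391.6 + (-8.7) + 28.3 = 411.2

411.2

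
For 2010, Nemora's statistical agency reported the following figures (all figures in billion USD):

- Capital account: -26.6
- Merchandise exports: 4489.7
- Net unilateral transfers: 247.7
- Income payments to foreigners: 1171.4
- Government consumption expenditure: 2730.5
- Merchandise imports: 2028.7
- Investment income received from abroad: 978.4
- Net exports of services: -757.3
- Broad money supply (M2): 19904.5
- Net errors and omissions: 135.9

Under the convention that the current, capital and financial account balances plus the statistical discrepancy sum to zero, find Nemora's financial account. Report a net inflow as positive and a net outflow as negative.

-1867.7

Goods balance = 4489.7 - 2028.7 = 2461.0
Services balance = -757.3
Trade balance (goods + services) = 2461.0 + (-757.3) = 1703.7
Net primary income = 978.4 - 1171.4 = -193.0
Net secondary income = 247.7
Current account = 1703.7 + (-193.0) + 247.7 = 1758.4
Financial account = -(1758.4 + (-26.6) + 135.9) = -1867.7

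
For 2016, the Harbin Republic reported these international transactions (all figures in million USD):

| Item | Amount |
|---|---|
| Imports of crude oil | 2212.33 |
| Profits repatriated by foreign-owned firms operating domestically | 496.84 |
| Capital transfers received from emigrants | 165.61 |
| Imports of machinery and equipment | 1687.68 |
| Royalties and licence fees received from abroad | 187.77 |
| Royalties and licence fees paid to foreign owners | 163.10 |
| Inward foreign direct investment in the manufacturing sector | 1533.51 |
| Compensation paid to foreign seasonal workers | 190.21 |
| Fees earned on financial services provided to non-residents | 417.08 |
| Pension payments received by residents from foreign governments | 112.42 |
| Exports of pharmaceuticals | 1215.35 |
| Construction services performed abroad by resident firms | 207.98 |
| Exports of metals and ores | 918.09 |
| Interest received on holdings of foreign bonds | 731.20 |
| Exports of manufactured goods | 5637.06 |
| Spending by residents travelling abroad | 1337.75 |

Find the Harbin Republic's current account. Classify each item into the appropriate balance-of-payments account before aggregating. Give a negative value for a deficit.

3339.04

Goods: 918.09 - 2212.33 + 1215.35 + 5637.06 - 1687.68 = 3870.49
Services: -163.10 - 1337.75 + 417.08 + 187.77 + 207.98 = -688.02
Primary income: -496.84 + 731.20 - 190.21 = 44.15
Secondary income: 112.42
Current account = 3870.49 + (-688.02) + 44.15 + 112.42 = 3339.04
(Excluded from the current account — capital account: capital transfers received from emigrants 165.61; financial account: inward foreign direct investment in the manufacturing sector 1533.51.)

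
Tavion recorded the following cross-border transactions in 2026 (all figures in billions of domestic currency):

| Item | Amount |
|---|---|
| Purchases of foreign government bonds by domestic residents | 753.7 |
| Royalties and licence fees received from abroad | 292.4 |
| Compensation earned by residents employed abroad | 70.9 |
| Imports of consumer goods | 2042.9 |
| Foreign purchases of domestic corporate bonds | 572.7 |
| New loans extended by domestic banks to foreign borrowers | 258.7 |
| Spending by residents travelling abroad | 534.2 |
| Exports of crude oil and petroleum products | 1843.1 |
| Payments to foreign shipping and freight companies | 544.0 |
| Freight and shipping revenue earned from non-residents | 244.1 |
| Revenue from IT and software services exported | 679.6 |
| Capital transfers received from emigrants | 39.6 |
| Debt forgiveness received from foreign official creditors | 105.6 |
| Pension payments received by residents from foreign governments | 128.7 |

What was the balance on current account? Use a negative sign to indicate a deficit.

Goods: 1843.1 - 2042.9 = -199.8
Services: 292.4 + 679.6 + 244.1 - 534.2 - 544.0 = 137.9
Primary income: 70.9
Secondary income: 128.7
Current account = (-199.8) + 137.9 + 70.9 + 128.7 = 137.7
(Excluded from the current account — financial account: purchases of foreign government bonds by domestic residents 753.7, foreign purchases of domestic corporate bonds 572.7, new loans extended by domestic banks to foreign borrowers 258.7; capital account: capital transfers received from emigrants 39.6, debt forgiveness received from foreign official creditors 105.6.)

137.7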